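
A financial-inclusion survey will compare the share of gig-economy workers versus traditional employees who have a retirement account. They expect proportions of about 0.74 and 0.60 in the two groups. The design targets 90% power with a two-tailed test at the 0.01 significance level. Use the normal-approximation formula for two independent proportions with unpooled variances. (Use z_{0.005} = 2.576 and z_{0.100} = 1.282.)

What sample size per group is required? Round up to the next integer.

n = (z_{α/2} + z_β)² · [p₁(1−p₁) + p₂(1−p₂)] / (p₁ − p₂)²
  = (2.576 + 1.282)² · (0.74·0.26 + 0.60·0.40) / (0.14)²
  = (3.858)² · (0.1924 + 0.2400) / 0.0196
  = 14.8842 · 0.4324 / 0.0196
  = 328.36
Round up → n = 329 per group.

n = 329 per group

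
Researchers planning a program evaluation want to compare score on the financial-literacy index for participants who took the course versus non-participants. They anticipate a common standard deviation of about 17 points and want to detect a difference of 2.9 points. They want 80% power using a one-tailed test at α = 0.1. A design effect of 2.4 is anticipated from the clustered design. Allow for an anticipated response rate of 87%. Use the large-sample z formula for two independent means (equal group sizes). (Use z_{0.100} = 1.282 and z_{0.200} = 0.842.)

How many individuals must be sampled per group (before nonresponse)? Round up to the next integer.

n = 856 per group

n = (z_α + z_β)² · (σ₁² + σ₂²) / δ²
  = (1.282 + 0.842)² · (2·17² = 578) / 2.9²
  = 4.5114 · 578 / 8.41
  = 310.06
Design effect: 2.4 × 310.06 = 744.14.
Adjust for 87% response: 744.14 / 0.87 = 855.33.
Round up → n = 856 per group.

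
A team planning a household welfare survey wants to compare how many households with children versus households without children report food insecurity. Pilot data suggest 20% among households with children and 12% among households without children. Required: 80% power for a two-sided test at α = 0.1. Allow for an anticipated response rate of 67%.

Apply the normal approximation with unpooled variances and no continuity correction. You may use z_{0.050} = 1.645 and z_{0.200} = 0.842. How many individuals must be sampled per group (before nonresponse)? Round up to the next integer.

n = 384 per group

n = (z_{α/2} + z_β)² · [p₁(1−p₁) + p₂(1−p₂)] / (p₁ − p₂)²
  = (1.645 + 0.842)² · (0.20·0.80 + 0.12·0.88) / (0.08)²
  = (2.487)² · (0.1600 + 0.1056) / 0.0064
  = 6.1852 · 0.2656 / 0.0064
  = 256.68
Adjust for 67% response: 256.68 / 0.67 = 383.11.
Round up → n = 384 per group.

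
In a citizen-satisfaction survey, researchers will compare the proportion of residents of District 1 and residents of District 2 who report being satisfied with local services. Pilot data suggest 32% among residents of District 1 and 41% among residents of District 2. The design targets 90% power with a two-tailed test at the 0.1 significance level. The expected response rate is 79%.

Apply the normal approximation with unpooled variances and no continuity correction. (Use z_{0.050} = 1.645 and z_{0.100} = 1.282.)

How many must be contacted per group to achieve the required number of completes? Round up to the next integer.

n = (z_{α/2} + z_β)² · [p₁(1−p₁) + p₂(1−p₂)] / (p₁ − p₂)²
  = (1.645 + 1.282)² · (0.32·0.68 + 0.41·0.59) / (-0.09)²
  = (2.927)² · (0.2176 + 0.2419) / 0.0081
  = 8.5673 · 0.4595 / 0.0081
  = 486.01
Adjust for 79% response: 486.01 / 0.79 = 615.20.
Round up → n = 616 per group.

n = 616 per group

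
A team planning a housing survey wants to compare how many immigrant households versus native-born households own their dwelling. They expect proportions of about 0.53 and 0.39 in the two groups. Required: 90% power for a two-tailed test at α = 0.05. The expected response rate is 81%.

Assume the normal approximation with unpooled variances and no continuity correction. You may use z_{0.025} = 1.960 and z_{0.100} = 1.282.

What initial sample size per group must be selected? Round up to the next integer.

n = 323 per group

n = (z_{α/2} + z_β)² · [p₁(1−p₁) + p₂(1−p₂)] / (p₁ − p₂)²
  = (1.960 + 1.282)² · (0.53·0.47 + 0.39·0.61) / (0.14)²
  = (3.242)² · (0.2491 + 0.2379) / 0.0196
  = 10.5106 · 0.4870 / 0.0196
  = 261.16
Adjust for 81% response: 261.16 / 0.81 = 322.41.
Round up → n = 323 per group.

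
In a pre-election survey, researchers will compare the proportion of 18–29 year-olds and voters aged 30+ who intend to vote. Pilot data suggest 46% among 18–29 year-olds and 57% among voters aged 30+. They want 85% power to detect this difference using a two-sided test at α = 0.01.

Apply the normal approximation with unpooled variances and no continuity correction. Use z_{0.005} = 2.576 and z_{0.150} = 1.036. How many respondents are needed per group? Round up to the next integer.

n = 533 per group

n = (z_{α/2} + z_β)² · [p₁(1−p₁) + p₂(1−p₂)] / (p₁ − p₂)²
  = (2.576 + 1.036)² · (0.46·0.54 + 0.57·0.43) / (-0.11)²
  = (3.612)² · (0.2484 + 0.2451) / 0.0121
  = 13.0465 · 0.4935 / 0.0121
  = 532.10
Round up → n = 533 per group.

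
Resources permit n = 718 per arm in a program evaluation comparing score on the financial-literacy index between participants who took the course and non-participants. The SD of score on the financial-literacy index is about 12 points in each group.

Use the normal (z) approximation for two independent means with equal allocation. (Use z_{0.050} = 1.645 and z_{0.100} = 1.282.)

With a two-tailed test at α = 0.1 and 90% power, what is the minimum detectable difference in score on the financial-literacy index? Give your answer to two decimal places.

Minimum detectable difference ≈ 1.85 points

δ = (z_{α/2} + z_β) · √((σ₁²+σ₂²)/n)
  = (1.645 + 1.282) · √(288/718)
  = 2.927 · √0.40111
  = 2.927 · 0.6333
  = 1.8538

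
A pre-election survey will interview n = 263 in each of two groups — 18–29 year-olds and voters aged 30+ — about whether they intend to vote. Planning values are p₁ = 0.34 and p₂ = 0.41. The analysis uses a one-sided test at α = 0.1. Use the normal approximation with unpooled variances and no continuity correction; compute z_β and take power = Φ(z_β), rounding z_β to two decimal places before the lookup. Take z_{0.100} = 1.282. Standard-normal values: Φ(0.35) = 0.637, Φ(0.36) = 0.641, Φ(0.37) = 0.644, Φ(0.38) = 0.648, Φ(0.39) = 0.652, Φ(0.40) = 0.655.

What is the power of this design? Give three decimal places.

Power ≈ 0.648

z_β = |p₁−p₂|·√(n/[p₁q₁+p₂q₂]) − z_α
    = 0.07 · √(263/0.4663) − 1.282
    = 0.07 · 23.7490 − 1.282
    = 1.6624 − 1.282 = 0.3804 → 0.38
Power = Φ(0.38) = 0.648.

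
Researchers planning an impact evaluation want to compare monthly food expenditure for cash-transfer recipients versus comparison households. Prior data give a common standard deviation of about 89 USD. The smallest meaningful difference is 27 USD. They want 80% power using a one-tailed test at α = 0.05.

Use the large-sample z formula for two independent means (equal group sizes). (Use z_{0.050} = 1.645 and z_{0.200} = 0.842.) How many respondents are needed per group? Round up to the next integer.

n = 135 per group

n = (z_α + z_β)² · (σ₁² + σ₂²) / δ²
  = (1.645 + 0.842)² · (2·89² = 15842) / 27²
  = 6.1852 · 15842 / 729
  = 134.41
Round up → n = 135 per group.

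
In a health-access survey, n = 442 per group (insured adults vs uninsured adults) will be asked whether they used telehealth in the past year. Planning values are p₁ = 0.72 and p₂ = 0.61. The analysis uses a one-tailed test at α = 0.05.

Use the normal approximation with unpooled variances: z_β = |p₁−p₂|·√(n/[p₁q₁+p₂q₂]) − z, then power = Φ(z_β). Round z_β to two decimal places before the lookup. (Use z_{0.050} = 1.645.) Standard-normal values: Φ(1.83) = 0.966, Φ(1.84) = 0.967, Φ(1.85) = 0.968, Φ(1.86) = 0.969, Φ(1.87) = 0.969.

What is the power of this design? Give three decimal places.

z_β = |p₁−p₂|·√(n/[p₁q₁+p₂q₂]) − z_α
    = 0.11 · √(442/0.4395) − 1.645
    = 0.11 · 31.7126 − 1.645
    = 3.4884 − 1.645 = 1.8434 → 1.84
Power = Φ(1.84) = 0.967.

Power ≈ 0.967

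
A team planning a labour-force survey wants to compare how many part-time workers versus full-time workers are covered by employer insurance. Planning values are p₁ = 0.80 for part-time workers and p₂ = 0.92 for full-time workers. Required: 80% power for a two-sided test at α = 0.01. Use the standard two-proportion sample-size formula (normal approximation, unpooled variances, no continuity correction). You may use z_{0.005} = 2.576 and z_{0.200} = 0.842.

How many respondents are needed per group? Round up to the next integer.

n = 190 per group

n = (z_{α/2} + z_β)² · [p₁(1−p₁) + p₂(1−p₂)] / (p₁ − p₂)²
  = (2.576 + 0.842)² · (0.80·0.20 + 0.92·0.08) / (-0.12)²
  = (3.418)² · (0.1600 + 0.0736) / 0.0144
  = 11.6827 · 0.2336 / 0.0144
  = 189.52
Round up → n = 190 per group.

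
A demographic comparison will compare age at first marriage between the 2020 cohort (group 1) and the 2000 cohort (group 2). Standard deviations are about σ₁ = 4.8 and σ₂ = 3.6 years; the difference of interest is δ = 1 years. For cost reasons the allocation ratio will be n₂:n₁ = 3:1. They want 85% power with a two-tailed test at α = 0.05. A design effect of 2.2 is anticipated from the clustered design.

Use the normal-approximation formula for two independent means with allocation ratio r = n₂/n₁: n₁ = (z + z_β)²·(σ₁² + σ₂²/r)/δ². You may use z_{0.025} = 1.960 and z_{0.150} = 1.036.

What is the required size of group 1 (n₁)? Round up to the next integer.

n₁ = 541

n₁ = (z_{α/2} + z_β)² · (σ₁² + σ₂²/r) / δ²
   = (1.960 + 1.036)² · (4.8² + 3.6²/3) / 1²
   = 8.9760 · (23.04 + 4.32) / 1
   = 8.9760 · 27.36 / 1
   = 245.58
Design effect: 2.2 × 245.58 = 540.28.
Round up → n₁ = 541; n₂ = r·n₁ = 3 × 541 = 1623.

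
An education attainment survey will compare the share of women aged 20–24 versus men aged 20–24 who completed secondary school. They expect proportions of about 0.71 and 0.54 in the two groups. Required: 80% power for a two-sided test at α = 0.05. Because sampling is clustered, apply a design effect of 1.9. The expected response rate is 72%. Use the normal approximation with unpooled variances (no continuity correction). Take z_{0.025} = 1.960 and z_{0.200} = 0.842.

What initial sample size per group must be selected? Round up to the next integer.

n = (z_{α/2} + z_β)² · [p₁(1−p₁) + p₂(1−p₂)] / (p₁ − p₂)²
  = (1.960 + 0.842)² · (0.71·0.29 + 0.54·0.46) / (0.17)²
  = (2.802)² · (0.2059 + 0.2484) / 0.0289
  = 7.8512 · 0.4543 / 0.0289
  = 123.42
Design effect: 1.9 × 123.42 = 234.50.
Adjust for 72% response: 234.50 / 0.72 = 325.69.
Round up → n = 326 per group.

n = 326 per group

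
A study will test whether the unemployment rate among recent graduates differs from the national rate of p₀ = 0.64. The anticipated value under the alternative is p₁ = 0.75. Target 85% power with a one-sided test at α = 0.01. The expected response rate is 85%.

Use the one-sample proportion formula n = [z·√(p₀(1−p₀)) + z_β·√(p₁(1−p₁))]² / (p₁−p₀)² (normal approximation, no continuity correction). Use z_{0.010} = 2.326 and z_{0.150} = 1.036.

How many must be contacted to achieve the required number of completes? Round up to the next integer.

n = [z_α·√(p₀q₀) + z_β·√(p₁q₁)]² / (p₁ − p₀)²
  = [2.326·√(0.64·0.36) + 1.036·√(0.75·0.25)]² / (0.11)²
  = [2.326·0.4800 + 1.036·0.4330]² / 0.0121
  = [1.5651]² / 0.0121
  = 202.44
Adjust for 85% response: 202.44 / 0.85 = 238.16.
Round up → n = 239.

n = 239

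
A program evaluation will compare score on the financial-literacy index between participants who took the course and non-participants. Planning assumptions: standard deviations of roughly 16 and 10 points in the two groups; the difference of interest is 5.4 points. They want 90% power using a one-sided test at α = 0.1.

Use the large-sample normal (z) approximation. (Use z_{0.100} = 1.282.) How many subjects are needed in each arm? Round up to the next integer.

n = 81 per group

n = (z_α + z_β)² · (σ₁² + σ₂²) / δ²
  = (1.282 + 1.282)² · (16² + 10² = 356) / 5.4²
  = 6.5741 · 356 / 29.16
  = 80.26
Round up → n = 81 per group.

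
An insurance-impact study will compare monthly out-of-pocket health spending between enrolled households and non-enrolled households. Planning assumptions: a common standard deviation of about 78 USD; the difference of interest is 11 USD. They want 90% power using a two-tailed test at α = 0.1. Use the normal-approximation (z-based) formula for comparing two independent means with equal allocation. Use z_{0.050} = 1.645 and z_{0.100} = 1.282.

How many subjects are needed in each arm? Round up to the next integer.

n = (z_{α/2} + z_β)² · (σ₁² + σ₂²) / δ²
  = (1.645 + 1.282)² · (2·78² = 12168) / 11²
  = 8.5673 · 12168 / 121
  = 861.55
Round up → n = 862 per group.

n = 862 per group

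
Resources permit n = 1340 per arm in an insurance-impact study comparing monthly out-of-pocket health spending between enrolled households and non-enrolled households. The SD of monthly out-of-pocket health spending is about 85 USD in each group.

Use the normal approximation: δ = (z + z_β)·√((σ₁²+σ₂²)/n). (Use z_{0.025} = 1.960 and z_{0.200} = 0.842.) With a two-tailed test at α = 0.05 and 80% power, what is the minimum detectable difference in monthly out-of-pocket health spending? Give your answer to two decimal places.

δ = (z_{α/2} + z_β) · √((σ₁²+σ₂²)/n)
  = (1.960 + 0.842) · √(14450/1340)
  = 2.802 · √10.7836
  = 2.802 · 3.2838
  = 9.2013

Minimum detectable difference ≈ 9.20 USD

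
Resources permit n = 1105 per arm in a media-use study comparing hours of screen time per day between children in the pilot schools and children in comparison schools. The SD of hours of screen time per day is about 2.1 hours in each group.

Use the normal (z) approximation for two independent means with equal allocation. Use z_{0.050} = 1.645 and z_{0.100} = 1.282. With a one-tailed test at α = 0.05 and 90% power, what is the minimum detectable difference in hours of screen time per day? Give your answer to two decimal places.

Minimum detectable difference ≈ 0.26 hours

δ = (z_α + z_β) · √((σ₁²+σ₂²)/n)
  = (1.645 + 1.282) · √(8.82/1105)
  = 2.927 · √0.00798
  = 2.927 · 0.0893
  = 0.2615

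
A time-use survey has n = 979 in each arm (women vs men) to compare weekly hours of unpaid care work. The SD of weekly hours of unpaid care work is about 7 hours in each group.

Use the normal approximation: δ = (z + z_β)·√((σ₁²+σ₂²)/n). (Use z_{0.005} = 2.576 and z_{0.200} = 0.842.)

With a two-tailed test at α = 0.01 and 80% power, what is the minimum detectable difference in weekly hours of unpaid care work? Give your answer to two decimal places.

δ = (z_{α/2} + z_β) · √((σ₁²+σ₂²)/n)
  = (2.576 + 0.842) · √(98/979)
  = 3.418 · √0.1001
  = 3.418 · 0.3164
  = 1.0814

Minimum detectable difference ≈ 1.08 hours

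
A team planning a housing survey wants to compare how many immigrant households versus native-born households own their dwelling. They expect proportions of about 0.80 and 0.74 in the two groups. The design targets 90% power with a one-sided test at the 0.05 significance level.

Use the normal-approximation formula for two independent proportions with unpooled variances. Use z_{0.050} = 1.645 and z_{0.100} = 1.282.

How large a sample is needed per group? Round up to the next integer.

n = 839 per group

n = (z_α + z_β)² · [p₁(1−p₁) + p₂(1−p₂)] / (p₁ − p₂)²
  = (1.645 + 1.282)² · (0.80·0.20 + 0.74·0.26) / (0.06)²
  = (2.927)² · (0.1600 + 0.1924) / 0.0036
  = 8.5673 · 0.3524 / 0.0036
  = 838.65
Round up → n = 839 per group.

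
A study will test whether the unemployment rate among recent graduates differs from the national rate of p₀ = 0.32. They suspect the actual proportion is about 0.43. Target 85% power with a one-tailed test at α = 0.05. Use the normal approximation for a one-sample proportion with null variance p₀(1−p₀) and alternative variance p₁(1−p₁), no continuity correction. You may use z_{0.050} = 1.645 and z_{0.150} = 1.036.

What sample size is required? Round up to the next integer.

n = [z_α·√(p₀q₀) + z_β·√(p₁q₁)]² / (p₁ − p₀)²
  = [1.645·√(0.32·0.68) + 1.036·√(0.43·0.57)]² / (0.11)²
  = [1.645·0.4665 + 1.036·0.4951]² / 0.0121
  = [1.2803]² / 0.0121
  = 135.46
Round up → n = 136.

n = 136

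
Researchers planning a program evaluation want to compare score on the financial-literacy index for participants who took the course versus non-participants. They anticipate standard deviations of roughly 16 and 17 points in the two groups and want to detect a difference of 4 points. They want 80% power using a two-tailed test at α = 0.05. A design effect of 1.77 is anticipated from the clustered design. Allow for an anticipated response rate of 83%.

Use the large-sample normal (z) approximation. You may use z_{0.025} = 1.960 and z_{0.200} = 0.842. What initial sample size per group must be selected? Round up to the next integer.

n = (z_{α/2} + z_β)² · (σ₁² + σ₂²) / δ²
  = (1.960 + 0.842)² · (16² + 17² = 545) / 4²
  = 7.8512 · 545 / 16
  = 267.43
Design effect: 1.77 × 267.43 = 473.35.
Adjust for 83% response: 473.35 / 0.83 = 570.31.
Round up → n = 571 per group.

n = 571 per group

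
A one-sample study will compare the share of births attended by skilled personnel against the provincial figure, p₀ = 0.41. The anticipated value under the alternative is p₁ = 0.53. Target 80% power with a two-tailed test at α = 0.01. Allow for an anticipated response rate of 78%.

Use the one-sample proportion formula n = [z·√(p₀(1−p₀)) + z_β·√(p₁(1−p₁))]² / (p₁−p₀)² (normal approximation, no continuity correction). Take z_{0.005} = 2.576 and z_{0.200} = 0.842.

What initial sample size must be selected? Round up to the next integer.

n = 254

n = [z_{α/2}·√(p₀q₀) + z_β·√(p₁q₁)]² / (p₁ − p₀)²
  = [2.576·√(0.41·0.59) + 0.842·√(0.53·0.47)]² / (0.12)²
  = [2.576·0.4918 + 0.842·0.4991]² / 0.0144
  = [1.6872]² / 0.0144
  = 197.68
Adjust for 78% response: 197.68 / 0.78 = 253.44.
Round up → n = 254.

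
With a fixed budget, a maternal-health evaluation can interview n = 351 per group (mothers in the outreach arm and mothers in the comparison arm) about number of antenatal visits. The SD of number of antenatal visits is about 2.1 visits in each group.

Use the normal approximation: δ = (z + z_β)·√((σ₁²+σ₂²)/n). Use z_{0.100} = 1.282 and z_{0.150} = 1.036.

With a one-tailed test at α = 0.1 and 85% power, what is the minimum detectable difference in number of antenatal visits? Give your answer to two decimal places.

Minimum detectable difference ≈ 0.37 visits

δ = (z_α + z_β) · √((σ₁²+σ₂²)/n)
  = (1.282 + 1.036) · √(8.82/351)
  = 2.318 · √0.02513
  = 2.318 · 0.1585
  = 0.3674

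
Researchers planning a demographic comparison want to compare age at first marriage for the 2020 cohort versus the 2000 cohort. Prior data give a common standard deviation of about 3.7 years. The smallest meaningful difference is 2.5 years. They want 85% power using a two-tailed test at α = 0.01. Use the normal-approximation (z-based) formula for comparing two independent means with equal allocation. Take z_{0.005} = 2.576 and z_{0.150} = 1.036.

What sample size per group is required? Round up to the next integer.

n = (z_{α/2} + z_β)² · (σ₁² + σ₂²) / δ²
  = (2.576 + 1.036)² · (2·3.7² = 27.38) / 2.5²
  = 13.0465 · 27.38 / 6.25
  = 57.15
Round up → n = 58 per group.

n = 58 per group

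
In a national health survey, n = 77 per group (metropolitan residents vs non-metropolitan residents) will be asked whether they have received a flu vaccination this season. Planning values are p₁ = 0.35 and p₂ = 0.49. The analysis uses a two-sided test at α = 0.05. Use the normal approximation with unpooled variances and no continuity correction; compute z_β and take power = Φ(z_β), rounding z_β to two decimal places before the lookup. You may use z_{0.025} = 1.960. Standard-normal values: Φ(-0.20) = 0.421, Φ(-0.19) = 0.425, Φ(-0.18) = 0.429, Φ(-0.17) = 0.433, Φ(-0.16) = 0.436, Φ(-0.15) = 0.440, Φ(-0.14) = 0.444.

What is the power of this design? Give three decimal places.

Power ≈ 0.429

z_β = |p₁−p₂|·√(n/[p₁q₁+p₂q₂]) − z_{α/2}
    = 0.14 · √(77/0.4774) − 1.960
    = 0.14 · 12.7000 − 1.960
    = 1.7780 − 1.960 = -0.1820 → -0.18
Power = Φ(-0.18) = 0.429.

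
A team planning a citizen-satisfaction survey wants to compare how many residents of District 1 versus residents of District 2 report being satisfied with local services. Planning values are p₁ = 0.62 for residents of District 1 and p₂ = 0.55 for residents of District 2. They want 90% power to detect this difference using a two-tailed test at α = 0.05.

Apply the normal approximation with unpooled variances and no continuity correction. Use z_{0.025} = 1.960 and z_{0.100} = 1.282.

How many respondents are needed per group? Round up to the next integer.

n = 1037 per group

n = (z_{α/2} + z_β)² · [p₁(1−p₁) + p₂(1−p₂)] / (p₁ − p₂)²
  = (1.960 + 1.282)² · (0.62·0.38 + 0.55·0.45) / (0.07)²
  = (3.242)² · (0.2356 + 0.2475) / 0.0049
  = 10.5106 · 0.4831 / 0.0049
  = 1036.26
Round up → n = 1037 per group.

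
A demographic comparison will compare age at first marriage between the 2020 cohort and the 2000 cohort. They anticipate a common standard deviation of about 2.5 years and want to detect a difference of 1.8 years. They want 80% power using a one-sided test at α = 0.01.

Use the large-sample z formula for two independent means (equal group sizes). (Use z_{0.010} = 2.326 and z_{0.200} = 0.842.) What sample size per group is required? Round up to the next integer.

n = 39 per group

n = (z_α + z_β)² · (σ₁² + σ₂²) / δ²
  = (2.326 + 0.842)² · (2·2.5² = 12.5) / 1.8²
  = 10.0362 · 12.5 / 3.24
  = 38.72
Round up → n = 39 per group.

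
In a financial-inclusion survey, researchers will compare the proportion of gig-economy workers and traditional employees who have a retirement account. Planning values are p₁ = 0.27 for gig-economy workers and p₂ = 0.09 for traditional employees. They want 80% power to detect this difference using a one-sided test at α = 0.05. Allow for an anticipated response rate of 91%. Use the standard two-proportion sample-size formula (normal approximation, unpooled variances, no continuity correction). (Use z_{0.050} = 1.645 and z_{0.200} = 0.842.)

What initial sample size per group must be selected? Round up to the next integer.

n = (z_α + z_β)² · [p₁(1−p₁) + p₂(1−p₂)] / (p₁ − p₂)²
  = (1.645 + 0.842)² · (0.27·0.73 + 0.09·0.91) / (0.18)²
  = (2.487)² · (0.1971 + 0.0819) / 0.0324
  = 6.1852 · 0.2790 / 0.0324
  = 53.26
Adjust for 91% response: 53.26 / 0.91 = 58.53.
Round up → n = 59 per group.

n = 59 per group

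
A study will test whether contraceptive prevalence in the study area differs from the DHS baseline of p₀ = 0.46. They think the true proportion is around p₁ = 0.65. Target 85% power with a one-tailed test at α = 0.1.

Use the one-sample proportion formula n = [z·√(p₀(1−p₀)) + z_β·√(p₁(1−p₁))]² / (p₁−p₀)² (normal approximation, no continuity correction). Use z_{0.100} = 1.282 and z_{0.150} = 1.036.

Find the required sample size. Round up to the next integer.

n = 36

n = [z_α·√(p₀q₀) + z_β·√(p₁q₁)]² / (p₁ − p₀)²
  = [1.282·√(0.46·0.54) + 1.036·√(0.65·0.35)]² / (0.19)²
  = [1.282·0.4984 + 1.036·0.4770]² / 0.0361
  = [1.1331]² / 0.0361
  = 35.56
Round up → n = 36.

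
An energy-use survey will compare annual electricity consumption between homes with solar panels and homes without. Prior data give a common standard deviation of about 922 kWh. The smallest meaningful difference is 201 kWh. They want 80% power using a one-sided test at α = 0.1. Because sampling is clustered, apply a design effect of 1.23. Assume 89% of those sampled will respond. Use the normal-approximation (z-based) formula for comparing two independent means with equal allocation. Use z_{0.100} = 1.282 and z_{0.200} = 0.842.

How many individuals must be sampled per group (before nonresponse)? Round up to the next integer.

n = 263 per group

n = (z_α + z_β)² · (σ₁² + σ₂²) / δ²
  = (1.282 + 0.842)² · (2·922² = 1700168) / 201²
  = 4.5114 · 1700168 / 40401
  = 189.85
Design effect: 1.23 × 189.85 = 233.51.
Adjust for 89% response: 233.51 / 0.89 = 262.38.
Round up → n = 263 per group.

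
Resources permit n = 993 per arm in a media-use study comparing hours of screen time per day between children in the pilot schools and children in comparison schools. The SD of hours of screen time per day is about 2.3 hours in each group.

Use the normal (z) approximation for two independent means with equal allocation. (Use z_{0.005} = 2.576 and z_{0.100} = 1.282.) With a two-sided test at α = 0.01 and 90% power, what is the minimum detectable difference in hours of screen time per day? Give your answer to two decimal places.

Minimum detectable difference ≈ 0.40 hours

δ = (z_{α/2} + z_β) · √((σ₁²+σ₂²)/n)
  = (2.576 + 1.282) · √(10.58/993)
  = 3.858 · √0.01065
  = 3.858 · 0.1032
  = 0.3982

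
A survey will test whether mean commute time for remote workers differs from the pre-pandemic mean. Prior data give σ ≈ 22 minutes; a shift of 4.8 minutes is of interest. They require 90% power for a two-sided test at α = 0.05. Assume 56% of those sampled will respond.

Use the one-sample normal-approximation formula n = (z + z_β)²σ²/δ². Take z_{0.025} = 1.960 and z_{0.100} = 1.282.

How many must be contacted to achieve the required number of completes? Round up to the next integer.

n = 395

n = (z_{α/2} + z_β)² · σ² / δ²
  = (1.960 + 1.282)² · 22² / 4.8²
  = 10.5106 · 484 / 23.04
  = 220.79
Adjust for 56% response: 220.79 / 0.56 = 394.28.
Round up → n = 395.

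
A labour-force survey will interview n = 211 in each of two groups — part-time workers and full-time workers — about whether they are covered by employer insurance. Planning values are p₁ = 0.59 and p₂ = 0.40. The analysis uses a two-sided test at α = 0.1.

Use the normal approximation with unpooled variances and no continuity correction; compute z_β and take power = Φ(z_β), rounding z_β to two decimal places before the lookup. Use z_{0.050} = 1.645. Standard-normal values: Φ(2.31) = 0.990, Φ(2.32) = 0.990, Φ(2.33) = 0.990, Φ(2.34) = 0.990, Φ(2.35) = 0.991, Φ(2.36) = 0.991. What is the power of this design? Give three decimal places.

z_β = |p₁−p₂|·√(n/[p₁q₁+p₂q₂]) − z_{α/2}
    = 0.19 · √(211/0.4819) − 1.645
    = 0.19 · 20.9249 − 1.645
    = 3.9757 − 1.645 = 2.3307 → 2.33
Power = Φ(2.33) = 0.990.

Power ≈ 0.990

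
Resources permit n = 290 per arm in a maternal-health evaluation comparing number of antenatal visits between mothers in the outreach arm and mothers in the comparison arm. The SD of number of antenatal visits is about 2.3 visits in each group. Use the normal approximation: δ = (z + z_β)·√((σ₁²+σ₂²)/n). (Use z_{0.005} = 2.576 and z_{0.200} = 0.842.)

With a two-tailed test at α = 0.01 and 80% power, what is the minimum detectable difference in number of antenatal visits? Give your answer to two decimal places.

δ = (z_{α/2} + z_β) · √((σ₁²+σ₂²)/n)
  = (2.576 + 0.842) · √(10.58/290)
  = 3.418 · √0.03648
  = 3.418 · 0.1910
  = 0.6529

Minimum detectable difference ≈ 0.65 visits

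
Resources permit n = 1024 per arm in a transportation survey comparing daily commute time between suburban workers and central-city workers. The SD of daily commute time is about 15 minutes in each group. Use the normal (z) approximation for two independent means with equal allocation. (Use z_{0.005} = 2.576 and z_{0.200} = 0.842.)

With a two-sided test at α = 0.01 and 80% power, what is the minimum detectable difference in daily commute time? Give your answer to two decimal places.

Minimum detectable difference ≈ 2.27 minutes

δ = (z_{α/2} + z_β) · √((σ₁²+σ₂²)/n)
  = (2.576 + 0.842) · √(450/1024)
  = 3.418 · √0.43945
  = 3.418 · 0.6629
  = 2.2658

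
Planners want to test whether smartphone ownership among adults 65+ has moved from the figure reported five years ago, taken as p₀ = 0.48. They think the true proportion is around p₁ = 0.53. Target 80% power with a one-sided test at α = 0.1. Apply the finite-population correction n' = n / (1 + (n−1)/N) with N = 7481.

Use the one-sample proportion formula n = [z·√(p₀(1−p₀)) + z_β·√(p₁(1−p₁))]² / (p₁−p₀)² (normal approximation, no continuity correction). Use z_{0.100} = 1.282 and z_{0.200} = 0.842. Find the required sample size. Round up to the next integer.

n = [z_α·√(p₀q₀) + z_β·√(p₁q₁)]² / (p₁ − p₀)²
  = [1.282·√(0.48·0.52) + 0.842·√(0.53·0.47)]² / (0.05)²
  = [1.282·0.4996 + 0.842·0.4991]² / 0.0025
  = [1.0607]² / 0.0025
  = 450.06
Finite-population correction (N = 7481): 450.06 / (1 + (450.06 − 1)/7481) = 424.57.
Round up → n = 425.

n = 425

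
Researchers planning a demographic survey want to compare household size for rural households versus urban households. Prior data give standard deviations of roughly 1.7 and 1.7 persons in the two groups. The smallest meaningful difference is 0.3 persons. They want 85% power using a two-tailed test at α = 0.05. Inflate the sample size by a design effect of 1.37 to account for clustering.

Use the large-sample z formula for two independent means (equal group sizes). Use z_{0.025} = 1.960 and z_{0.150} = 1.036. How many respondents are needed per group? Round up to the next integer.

n = (z_{α/2} + z_β)² · (σ₁² + σ₂²) / δ²
  = (1.960 + 1.036)² · (1.7² + 1.7² = 5.78) / 0.3²
  = 8.9760 · 5.78 / 0.09
  = 576.46
Design effect: 1.37 × 576.46 = 789.75.
Round up → n = 790 per group.

n = 790 per group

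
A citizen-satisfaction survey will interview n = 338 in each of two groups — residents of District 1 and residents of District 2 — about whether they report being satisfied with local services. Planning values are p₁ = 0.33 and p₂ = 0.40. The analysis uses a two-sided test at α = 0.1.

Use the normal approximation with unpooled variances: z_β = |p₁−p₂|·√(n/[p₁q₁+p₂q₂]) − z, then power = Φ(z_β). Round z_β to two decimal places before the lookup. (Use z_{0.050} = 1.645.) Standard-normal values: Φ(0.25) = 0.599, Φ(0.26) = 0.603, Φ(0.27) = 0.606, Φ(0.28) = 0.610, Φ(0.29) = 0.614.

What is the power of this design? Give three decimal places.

Power ≈ 0.599

z_β = |p₁−p₂|·√(n/[p₁q₁+p₂q₂]) − z_{α/2}
    = 0.07 · √(338/0.4611) − 1.645
    = 0.07 · 27.0745 − 1.645
    = 1.8952 − 1.645 = 0.2502 → 0.25
Power = Φ(0.25) = 0.599.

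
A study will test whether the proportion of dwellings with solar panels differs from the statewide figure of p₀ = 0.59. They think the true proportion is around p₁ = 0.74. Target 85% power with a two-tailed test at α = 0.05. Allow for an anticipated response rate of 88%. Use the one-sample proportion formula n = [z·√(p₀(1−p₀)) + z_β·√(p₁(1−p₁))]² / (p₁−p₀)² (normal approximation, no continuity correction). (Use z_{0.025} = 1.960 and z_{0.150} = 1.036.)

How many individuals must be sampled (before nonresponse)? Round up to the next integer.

n = [z_{α/2}·√(p₀q₀) + z_β·√(p₁q₁)]² / (p₁ − p₀)²
  = [1.960·√(0.59·0.41) + 1.036·√(0.74·0.26)]² / (0.15)²
  = [1.960·0.4918 + 1.036·0.4386]² / 0.0225
  = [1.4184]² / 0.0225
  = 89.42
Adjust for 88% response: 89.42 / 0.88 = 101.61.
Round up → n = 102.

n = 102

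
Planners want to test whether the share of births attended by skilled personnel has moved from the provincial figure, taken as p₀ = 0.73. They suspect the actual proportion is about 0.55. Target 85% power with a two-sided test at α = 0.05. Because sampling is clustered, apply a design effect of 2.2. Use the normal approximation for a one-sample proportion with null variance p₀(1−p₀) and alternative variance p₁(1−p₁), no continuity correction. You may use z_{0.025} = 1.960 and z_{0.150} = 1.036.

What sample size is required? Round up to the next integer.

n = [z_{α/2}·√(p₀q₀) + z_β·√(p₁q₁)]² / (p₁ − p₀)²
  = [1.960·√(0.73·0.27) + 1.036·√(0.55·0.45)]² / (-0.18)²
  = [1.960·0.4440 + 1.036·0.4975]² / 0.0324
  = [1.3856]² / 0.0324
  = 59.25
Design effect: 2.2 × 59.25 = 130.36.
Round up → n = 131.

n = 131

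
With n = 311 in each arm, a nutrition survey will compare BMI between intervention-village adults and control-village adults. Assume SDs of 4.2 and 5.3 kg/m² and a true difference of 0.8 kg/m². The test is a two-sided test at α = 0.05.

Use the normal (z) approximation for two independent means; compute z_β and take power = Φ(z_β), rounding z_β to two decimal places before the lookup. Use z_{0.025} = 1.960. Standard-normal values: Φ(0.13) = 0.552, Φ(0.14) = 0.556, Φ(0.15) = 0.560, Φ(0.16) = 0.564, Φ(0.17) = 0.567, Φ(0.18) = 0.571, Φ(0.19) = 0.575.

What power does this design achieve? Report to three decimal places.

z_β = δ·√(n/(σ₁²+σ₂²)) − z_{α/2}
    = 0.8 · √(311/45.73) − 1.960
    = 0.8 · 2.60783 − 1.960
    = 2.0863 − 1.960 = 0.1263 → 0.13
Power = Φ(0.13) = 0.552.

Power ≈ 0.552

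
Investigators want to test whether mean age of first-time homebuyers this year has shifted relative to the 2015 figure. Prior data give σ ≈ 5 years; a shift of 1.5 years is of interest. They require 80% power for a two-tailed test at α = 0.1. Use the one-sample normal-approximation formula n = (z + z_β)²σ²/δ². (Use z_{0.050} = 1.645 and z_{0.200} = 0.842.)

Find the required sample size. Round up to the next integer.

n = (z_{α/2} + z_β)² · σ² / δ²
  = (1.645 + 0.842)² · 5² / 1.5²
  = 6.1852 · 25 / 2.25
  = 68.72
Round up → n = 69.

n = 69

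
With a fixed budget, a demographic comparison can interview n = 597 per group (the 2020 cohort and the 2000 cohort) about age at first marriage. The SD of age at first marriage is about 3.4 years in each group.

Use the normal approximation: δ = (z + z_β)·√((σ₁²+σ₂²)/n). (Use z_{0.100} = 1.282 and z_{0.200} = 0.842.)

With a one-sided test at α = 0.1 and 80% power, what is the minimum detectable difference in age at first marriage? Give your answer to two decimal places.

Minimum detectable difference ≈ 0.42 years

δ = (z_α + z_β) · √((σ₁²+σ₂²)/n)
  = (1.282 + 0.842) · √(23.12/597)
  = 2.124 · √0.03873
  = 2.124 · 0.1968
  = 0.4180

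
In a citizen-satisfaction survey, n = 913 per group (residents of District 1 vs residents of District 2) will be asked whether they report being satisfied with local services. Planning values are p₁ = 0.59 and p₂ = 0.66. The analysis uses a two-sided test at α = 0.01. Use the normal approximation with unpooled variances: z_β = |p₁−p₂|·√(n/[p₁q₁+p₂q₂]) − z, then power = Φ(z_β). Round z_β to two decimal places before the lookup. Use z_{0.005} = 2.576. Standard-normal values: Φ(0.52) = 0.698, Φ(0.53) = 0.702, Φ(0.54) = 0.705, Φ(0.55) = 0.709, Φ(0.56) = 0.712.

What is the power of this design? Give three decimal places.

z_β = |p₁−p₂|·√(n/[p₁q₁+p₂q₂]) − z_{α/2}
    = 0.07 · √(913/0.4663) − 2.576
    = 0.07 · 44.2489 − 2.576
    = 3.0974 − 2.576 = 0.5214 → 0.52
Power = Φ(0.52) = 0.698.

Power ≈ 0.698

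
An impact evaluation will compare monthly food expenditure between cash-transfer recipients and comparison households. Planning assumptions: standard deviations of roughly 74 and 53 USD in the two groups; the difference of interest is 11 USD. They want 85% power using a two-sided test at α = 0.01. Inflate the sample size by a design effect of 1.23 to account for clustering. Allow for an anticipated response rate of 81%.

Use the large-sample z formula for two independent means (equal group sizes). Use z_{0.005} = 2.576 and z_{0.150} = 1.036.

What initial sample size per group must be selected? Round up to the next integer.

n = 1357 per group

n = (z_{α/2} + z_β)² · (σ₁² + σ₂²) / δ²
  = (2.576 + 1.036)² · (74² + 53² = 8285) / 11²
  = 13.0465 · 8285 / 121
  = 893.31
Design effect: 1.23 × 893.31 = 1098.77.
Adjust for 81% response: 1098.77 / 0.81 = 1356.51.
Round up → n = 1357 per group.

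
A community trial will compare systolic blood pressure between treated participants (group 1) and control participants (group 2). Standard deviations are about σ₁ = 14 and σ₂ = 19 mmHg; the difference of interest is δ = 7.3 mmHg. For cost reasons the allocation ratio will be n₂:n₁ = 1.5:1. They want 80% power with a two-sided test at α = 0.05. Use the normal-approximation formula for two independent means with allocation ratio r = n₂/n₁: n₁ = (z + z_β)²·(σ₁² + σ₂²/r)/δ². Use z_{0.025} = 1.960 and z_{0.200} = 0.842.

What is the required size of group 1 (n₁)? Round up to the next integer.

n₁ = 65

n₁ = (z_{α/2} + z_β)² · (σ₁² + σ₂²/r) / δ²
   = (1.960 + 0.842)² · (14² + 19²/1.5) / 7.3²
   = 7.8512 · (196 + 240.6667) / 53.29
   = 7.8512 · 436.6667 / 53.29
   = 64.33
Round up → n₁ = 65; n₂ = r·n₁ = 1.5 × 65 = 98.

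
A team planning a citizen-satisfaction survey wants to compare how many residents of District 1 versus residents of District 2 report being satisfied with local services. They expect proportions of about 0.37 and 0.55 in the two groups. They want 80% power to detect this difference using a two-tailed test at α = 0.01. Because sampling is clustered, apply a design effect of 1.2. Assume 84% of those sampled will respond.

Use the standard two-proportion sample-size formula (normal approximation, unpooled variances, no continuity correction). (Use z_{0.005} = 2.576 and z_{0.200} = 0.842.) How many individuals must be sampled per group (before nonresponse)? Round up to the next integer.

n = 248 per group

n = (z_{α/2} + z_β)² · [p₁(1−p₁) + p₂(1−p₂)] / (p₁ − p₂)²
  = (2.576 + 0.842)² · (0.37·0.63 + 0.55·0.45) / (-0.18)²
  = (3.418)² · (0.2331 + 0.2475) / 0.0324
  = 11.6827 · 0.4806 / 0.0324
  = 173.29
Design effect: 1.2 × 173.29 = 207.95.
Adjust for 84% response: 207.95 / 0.84 = 247.56.
Round up → n = 248 per group.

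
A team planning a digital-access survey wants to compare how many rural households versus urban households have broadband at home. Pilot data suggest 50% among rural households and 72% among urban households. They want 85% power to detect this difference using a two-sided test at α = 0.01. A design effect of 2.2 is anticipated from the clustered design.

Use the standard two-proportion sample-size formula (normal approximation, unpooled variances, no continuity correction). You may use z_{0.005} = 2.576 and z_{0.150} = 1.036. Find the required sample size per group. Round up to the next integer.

n = 268 per group

n = (z_{α/2} + z_β)² · [p₁(1−p₁) + p₂(1−p₂)] / (p₁ − p₂)²
  = (2.576 + 1.036)² · (0.50·0.50 + 0.72·0.28) / (-0.22)²
  = (3.612)² · (0.2500 + 0.2016) / 0.0484
  = 13.0465 · 0.4516 / 0.0484
  = 121.73
Design effect: 2.2 × 121.73 = 267.81.
Round up → n = 268 per group.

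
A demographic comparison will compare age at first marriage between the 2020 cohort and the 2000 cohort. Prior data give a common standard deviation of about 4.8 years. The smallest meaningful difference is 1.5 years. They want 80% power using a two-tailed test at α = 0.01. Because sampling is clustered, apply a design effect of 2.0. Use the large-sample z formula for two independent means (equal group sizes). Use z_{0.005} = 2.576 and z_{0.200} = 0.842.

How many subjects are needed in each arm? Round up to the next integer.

n = (z_{α/2} + z_β)² · (σ₁² + σ₂²) / δ²
  = (2.576 + 0.842)² · (2·4.8² = 46.08) / 1.5²
  = 11.6827 · 46.08 / 2.25
  = 239.26
Design effect: 2.0 × 239.26 = 478.52.
Round up → n = 479 per group.

n = 479 per group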